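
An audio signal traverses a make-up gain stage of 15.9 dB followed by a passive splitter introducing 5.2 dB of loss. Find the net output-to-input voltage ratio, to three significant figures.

3.43

Net gain = 15.9 + (−5.2) = 10.7 dB.
Voltage ratio = 10^(10.7/20) = 3.43.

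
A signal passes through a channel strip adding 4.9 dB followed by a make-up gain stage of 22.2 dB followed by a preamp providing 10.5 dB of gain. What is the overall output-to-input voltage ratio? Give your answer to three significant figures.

Net gain = 4.9 + 22.2 + 10.5 = 37.6 dB.
Voltage ratio = 10^(37.6/20) = 75.9.

75.9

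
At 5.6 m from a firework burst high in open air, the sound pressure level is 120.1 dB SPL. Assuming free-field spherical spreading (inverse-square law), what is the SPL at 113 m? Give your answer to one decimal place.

For a point source in a free field, ΔL = −20·log₁₀(d₂/d₁).
ΔL = −20·log₁₀(113/5.6) = -26.10 dB, so L₂ = 120.1 + (-26.10) = 94.0 dB SPL.

94.0 dB SPL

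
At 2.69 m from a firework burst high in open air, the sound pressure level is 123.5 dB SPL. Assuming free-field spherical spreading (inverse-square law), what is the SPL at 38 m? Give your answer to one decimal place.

Inverse-square spreading gives ΔL = −20·log₁₀(d₂/d₁).
ΔL = −20·log₁₀(38/2.69) = -23.00 dB, so L₂ = 123.5 + (-23.00) = 100.5 dB SPL.

100.5 dB SPL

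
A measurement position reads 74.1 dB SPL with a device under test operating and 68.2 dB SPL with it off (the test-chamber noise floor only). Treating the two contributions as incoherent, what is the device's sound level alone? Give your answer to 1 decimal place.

72.8 dB SPL

Remove the background by subtracting linear intensities:
L_src = 10·log₁₀(10^(74.1/10) − 10^(68.2/10)) = 10·log₁₀(19100000) = 72.8 dB SPL.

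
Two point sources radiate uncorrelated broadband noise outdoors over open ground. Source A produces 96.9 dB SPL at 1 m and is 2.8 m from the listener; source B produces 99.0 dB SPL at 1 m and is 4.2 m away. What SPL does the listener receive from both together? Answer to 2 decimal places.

90.31 dB SPL

At the listener: L_A = 96.9 − 20·log₁₀(2.8) = 87.957 dB; L_B = 99.0 − 20·log₁₀(4.2) = 86.535 dB.
Combined: 10·log₁₀(10^(87.957/10)+10^(86.535/10)) = 90.31 dB SPL.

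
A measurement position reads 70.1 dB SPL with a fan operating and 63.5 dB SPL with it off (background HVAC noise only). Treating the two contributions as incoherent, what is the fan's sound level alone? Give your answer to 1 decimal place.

69.0 dB SPL

Remove the background by subtracting linear intensities:
L_src = 10·log₁₀(10^(70.1/10) − 10^(63.5/10)) = 10·log₁₀(7994000) = 69.0 dB SPL.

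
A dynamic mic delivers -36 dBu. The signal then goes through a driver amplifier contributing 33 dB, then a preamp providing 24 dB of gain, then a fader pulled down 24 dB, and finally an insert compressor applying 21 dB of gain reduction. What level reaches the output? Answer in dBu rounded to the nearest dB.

-24 dBu

Cascaded gains and losses add directly in dB.
-36 + 33 + 24 − 24 − 21 = -24 dBu.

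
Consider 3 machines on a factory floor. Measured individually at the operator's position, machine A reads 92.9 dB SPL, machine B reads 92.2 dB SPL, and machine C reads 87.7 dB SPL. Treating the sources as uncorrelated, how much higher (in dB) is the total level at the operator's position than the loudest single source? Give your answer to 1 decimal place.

Add the sources as powers (linear), then convert back to dB:
L_total = 10·log₁₀(10^(92.9/10) + 10^(92.2/10) + 10^(87.7/10)) = 96.23 dB SPL.
Excess over the loudest (92.9 dB): 96.23 − 92.9 = 3.3 dB.

3.3 dB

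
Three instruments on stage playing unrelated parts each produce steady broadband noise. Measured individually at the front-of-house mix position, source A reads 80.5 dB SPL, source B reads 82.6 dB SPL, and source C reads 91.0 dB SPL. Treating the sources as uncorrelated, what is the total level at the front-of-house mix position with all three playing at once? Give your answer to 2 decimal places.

Incoherent sources sum as intensities:
L_total = 10·log₁₀(10^(80.5/10) + 10^(82.6/10) + 10^(91.0/10)) = 10·log₁₀(1553000000) = 91.91 dB SPL.

91.91 dB SPL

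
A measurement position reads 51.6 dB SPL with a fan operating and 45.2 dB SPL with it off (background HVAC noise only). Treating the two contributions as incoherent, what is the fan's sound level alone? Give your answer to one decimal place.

50.5 dB SPL

Subtract intensities: L_src = 10·log₁₀(10^(L_total/10) − 10^(L_bg/10)).
L_src = 10·log₁₀(10^(51.6/10) − 10^(45.2/10)) = 10·log₁₀(111400) = 50.5 dB SPL.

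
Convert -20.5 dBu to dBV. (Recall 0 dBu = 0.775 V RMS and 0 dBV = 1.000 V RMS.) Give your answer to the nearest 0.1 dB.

The offset between the scales is 20·log₁₀(0.775/1.000) = −2.214 dB.
So dBV = -20.5 − 2.214 = -22.7 dBV.

-22.7 dBV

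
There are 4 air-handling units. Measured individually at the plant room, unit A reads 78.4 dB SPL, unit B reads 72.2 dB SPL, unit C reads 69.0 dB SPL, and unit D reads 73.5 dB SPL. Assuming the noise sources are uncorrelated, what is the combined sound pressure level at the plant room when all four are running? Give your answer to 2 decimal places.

80.65 dB SPL

Uncorrelated sources add in intensity (power), not in dB.
L_total = 10·log₁₀(10^(78.4/10) + 10^(72.2/10) + 10^(69.0/10) + 10^(73.5/10)) = 10·log₁₀(116100000) = 80.65 dB SPL.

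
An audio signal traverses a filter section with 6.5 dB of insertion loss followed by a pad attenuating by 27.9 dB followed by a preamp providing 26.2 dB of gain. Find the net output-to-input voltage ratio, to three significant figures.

Net gain = (−6.5) + (−27.9) + 26.2 = -8.2 dB.
Voltage ratio = 10^(-8.2/20) = 0.389.

0.389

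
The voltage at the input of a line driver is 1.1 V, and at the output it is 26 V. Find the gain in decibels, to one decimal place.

For a voltage ratio, dB = 20·log₁₀(V₂/V₁).
20·log₁₀(26/1.1) = 20·log₁₀(23.64) = 27.5 dB.

27.5 dB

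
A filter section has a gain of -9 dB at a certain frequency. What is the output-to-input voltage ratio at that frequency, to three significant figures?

0.355

Voltage ratio = 10^(dB/20).
10^(-9/20) = 10^(-0.4500) = 0.355.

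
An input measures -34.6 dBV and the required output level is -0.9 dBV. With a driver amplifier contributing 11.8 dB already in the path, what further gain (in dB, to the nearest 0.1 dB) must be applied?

The required make-up gain is the shortfall in the dB sum.
G = -0.9 − (-34.6) − 11.8 = 21.9 dB.

21.9 dB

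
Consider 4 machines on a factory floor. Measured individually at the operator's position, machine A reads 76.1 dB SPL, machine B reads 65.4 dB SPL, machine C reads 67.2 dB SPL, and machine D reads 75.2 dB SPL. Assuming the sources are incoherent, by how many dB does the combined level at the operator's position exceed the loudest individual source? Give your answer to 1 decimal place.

3.1 dB

Add the sources as powers (linear), then convert back to dB:
L_total = 10·log₁₀(10^(76.1/10) + 10^(65.4/10) + 10^(67.2/10) + 10^(75.2/10)) = 79.17 dB SPL.
Excess over the loudest (76.1 dB): 79.17 − 76.1 = 3.1 dB.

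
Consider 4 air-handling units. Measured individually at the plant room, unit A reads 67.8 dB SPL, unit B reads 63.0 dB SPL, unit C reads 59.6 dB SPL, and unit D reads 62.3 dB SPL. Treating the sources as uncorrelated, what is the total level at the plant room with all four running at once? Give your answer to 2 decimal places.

Add the sources as powers (linear), then convert back to dB:
L_total = 10·log₁₀(10^(67.8/10) + 10^(63.0/10) + 10^(59.6/10) + 10^(62.3/10)) = 10·log₁₀(10630000) = 70.27 dB SPL.

70.27 dB SPL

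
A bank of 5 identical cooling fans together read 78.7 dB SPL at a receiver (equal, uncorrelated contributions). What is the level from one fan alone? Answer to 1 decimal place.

5 equal incoherent sources add 10·log₁₀(5) = 6.99 dB over one source.
L_one = 78.7 − 6.99 = 71.7 dB SPL.

71.7 dB SPL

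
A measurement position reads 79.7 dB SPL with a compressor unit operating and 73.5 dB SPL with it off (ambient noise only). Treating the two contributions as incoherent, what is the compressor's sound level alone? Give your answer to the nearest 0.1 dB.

Remove the background by subtracting linear intensities:
L_src = 10·log₁₀(10^(79.7/10) − 10^(73.5/10)) = 10·log₁₀(70940000) = 78.5 dB SPL.

78.5 dB SPL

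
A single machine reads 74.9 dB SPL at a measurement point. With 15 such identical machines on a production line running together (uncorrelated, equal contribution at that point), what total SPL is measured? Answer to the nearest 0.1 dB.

15 equal incoherent sources raise the level by 10·log₁₀(15) = 11.76 dB.
L_total = 74.9 + 11.76 = 86.7 dB SPL.

86.7 dB SPL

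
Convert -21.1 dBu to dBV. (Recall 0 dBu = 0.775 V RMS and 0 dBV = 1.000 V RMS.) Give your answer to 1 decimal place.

-23.3 dBV

The offset between the scales is 20·log₁₀(0.775/1.000) = −2.214 dB.
So dBV = -21.1 − 2.214 = -23.3 dBV.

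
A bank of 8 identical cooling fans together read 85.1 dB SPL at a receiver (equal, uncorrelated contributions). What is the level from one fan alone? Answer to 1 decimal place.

76.1 dB SPL

8 equal incoherent sources add 10·log₁₀(8) = 9.03 dB over one source.
L_one = 85.1 − 9.03 = 76.1 dB SPL.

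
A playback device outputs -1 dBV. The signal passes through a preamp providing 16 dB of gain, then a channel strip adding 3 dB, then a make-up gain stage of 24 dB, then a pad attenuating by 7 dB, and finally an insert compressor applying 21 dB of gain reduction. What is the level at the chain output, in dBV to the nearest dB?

Cascaded gains and losses add directly in dB.
-1 + 16 + 3 + 24 − 7 − 21 = +14 dBV.

+14 dBV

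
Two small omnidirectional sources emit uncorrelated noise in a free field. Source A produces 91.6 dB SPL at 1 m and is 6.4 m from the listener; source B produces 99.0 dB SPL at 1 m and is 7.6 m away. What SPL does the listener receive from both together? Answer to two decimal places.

82.38 dB SPL

At the listener: L_A = 91.6 − 20·log₁₀(6.4) = 75.476 dB; L_B = 99.0 − 20·log₁₀(7.6) = 81.384 dB.
Combined: 10·log₁₀(10^(75.476/10)+10^(81.384/10)) = 82.38 dB SPL.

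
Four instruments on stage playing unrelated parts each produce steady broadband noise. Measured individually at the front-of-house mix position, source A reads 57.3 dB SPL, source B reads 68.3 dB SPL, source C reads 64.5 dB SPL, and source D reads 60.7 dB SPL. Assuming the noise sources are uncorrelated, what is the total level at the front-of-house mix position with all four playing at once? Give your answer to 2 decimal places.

Incoherent sources sum as intensities:
L_total = 10·log₁₀(10^(57.3/10) + 10^(68.3/10) + 10^(64.5/10) + 10^(60.7/10)) = 10·log₁₀(11290000) = 70.53 dB SPL.

70.53 dB SPL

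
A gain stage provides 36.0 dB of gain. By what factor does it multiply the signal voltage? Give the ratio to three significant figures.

63.1

Voltage ratio = 10^(dB/20).
10^(36.0/20) = 10^(1.800) = 63.1.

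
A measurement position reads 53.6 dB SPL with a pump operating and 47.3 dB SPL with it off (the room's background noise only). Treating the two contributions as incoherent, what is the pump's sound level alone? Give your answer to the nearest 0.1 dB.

52.4 dB SPL

Remove the background by subtracting linear intensities:
L_src = 10·log₁₀(10^(53.6/10) − 10^(47.3/10)) = 10·log₁₀(175400) = 52.4 dB SPL.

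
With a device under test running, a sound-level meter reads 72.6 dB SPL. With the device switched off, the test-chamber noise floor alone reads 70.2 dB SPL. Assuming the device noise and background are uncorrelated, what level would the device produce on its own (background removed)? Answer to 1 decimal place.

68.9 dB SPL

Background correction is a power subtraction:
L_src = 10·log₁₀(10^(72.6/10) − 10^(70.2/10)) = 10·log₁₀(7726000) = 68.9 dB SPL.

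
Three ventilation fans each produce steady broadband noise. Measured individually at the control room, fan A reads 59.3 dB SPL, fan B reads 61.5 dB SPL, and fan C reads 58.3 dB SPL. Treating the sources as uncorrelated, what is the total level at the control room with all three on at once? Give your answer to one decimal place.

Uncorrelated sources add in intensity (power), not in dB.
L_total = 10·log₁₀(10^(59.3/10) + 10^(61.5/10) + 10^(58.3/10)) = 10·log₁₀(2940000) = 64.7 dB SPL.

64.7 dB SPL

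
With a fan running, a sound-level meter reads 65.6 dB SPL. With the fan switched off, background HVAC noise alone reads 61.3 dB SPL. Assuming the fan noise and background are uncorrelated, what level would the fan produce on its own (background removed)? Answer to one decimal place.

Subtract intensities: L_src = 10·log₁₀(10^(L_total/10) − 10^(L_bg/10)).
L_src = 10·log₁₀(10^(65.6/10) − 10^(61.3/10)) = 10·log₁₀(2282000) = 63.6 dB SPL.

63.6 dB SPL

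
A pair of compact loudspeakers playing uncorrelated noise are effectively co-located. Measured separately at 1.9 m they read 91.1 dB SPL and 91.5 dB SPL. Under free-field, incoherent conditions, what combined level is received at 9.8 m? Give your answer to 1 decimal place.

80.1 dB SPL

Combined at 1.9 m: 10·log₁₀(10^(91.1/10)+10^(91.5/10)) = 94.31 dB SPL.
Then apply −20·log₁₀(9.8/1.9) = -14.25 dB → 80.1 dB SPL.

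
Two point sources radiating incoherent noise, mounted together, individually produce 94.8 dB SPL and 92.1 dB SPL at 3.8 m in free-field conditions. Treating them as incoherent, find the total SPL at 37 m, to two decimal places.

Combined at 3.8 m: 10·log₁₀(10^(94.8/10)+10^(92.1/10)) = 96.667 dB SPL.
Then apply −20·log₁₀(37/3.8) = -19.768 dB → 76.90 dB SPL.

76.90 dB SPL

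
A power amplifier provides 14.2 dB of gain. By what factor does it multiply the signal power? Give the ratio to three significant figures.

26.3

Power ratio = 10^(dB/10).
10^(14.2/10) = 10^(1.420) = 26.3.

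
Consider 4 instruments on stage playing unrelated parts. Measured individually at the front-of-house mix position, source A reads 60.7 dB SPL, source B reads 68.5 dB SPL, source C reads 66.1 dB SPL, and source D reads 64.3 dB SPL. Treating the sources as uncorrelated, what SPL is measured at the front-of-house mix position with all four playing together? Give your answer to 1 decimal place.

Uncorrelated sources add in intensity (power), not in dB.
L_total = 10·log₁₀(10^(60.7/10) + 10^(68.5/10) + 10^(66.1/10) + 10^(64.3/10)) = 10·log₁₀(15020000) = 71.8 dB SPL.

71.8 dB SPL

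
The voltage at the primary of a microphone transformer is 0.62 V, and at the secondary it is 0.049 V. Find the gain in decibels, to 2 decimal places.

-22.04 dB

Voltage is an amplitude quantity, so gain = 20·log₁₀(V_out/V_in).
20·log₁₀(0.049/0.62) = 20·log₁₀(0.07903) = -22.04 dB.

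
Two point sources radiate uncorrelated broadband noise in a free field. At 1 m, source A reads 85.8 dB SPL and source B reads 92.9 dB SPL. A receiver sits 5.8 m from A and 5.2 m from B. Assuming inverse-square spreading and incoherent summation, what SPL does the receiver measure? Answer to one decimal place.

79.2 dB SPL

At the listener: L_A = 85.8 − 20·log₁₀(5.8) = 70.53 dB; L_B = 92.9 − 20·log₁₀(5.2) = 78.58 dB.
Combined: 10·log₁₀(10^(70.53/10)+10^(78.58/10)) = 79.2 dB SPL.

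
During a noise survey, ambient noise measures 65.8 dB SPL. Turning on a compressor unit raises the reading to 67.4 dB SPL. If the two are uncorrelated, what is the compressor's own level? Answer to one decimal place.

Background correction is a power subtraction:
L_src = 10·log₁₀(10^(67.4/10) − 10^(65.8/10)) = 10·log₁₀(1694000) = 62.3 dB SPL.

62.3 dB SPL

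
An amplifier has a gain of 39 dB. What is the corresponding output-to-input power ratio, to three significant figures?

Power ratio = 10^(dB/10).
10^(39/10) = 10^(3.900) = 7940.

7940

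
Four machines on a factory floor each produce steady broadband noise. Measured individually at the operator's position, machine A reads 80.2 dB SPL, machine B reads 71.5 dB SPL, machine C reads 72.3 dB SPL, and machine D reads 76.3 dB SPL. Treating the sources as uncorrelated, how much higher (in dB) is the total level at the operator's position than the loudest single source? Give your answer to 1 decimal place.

Uncorrelated sources add in intensity (power), not in dB.
L_total = 10·log₁₀(10^(80.2/10) + 10^(71.5/10) + 10^(72.3/10) + 10^(76.3/10)) = 82.52 dB SPL.
Excess over the loudest (80.2 dB): 82.52 − 80.2 = 2.3 dB.

2.3 dB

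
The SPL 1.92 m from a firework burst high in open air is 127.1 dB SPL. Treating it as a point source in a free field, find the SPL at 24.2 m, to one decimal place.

Inverse-square spreading gives ΔL = −20·log₁₀(d₂/d₁).
ΔL = −20·log₁₀(24.2/1.92) = -22.01 dB, so L₂ = 127.1 + (-22.01) = 105.1 dB SPL.

105.1 dB SPL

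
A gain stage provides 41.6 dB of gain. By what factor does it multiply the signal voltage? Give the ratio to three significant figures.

120

Voltage ratio = 10^(dB/20).
10^(41.6/20) = 10^(2.080) = 120.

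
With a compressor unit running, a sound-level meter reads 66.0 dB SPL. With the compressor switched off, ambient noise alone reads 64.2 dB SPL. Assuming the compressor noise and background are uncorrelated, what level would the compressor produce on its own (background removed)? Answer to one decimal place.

61.3 dB SPL

Subtract intensities: L_src = 10·log₁₀(10^(L_total/10) − 10^(L_bg/10)).
L_src = 10·log₁₀(10^(66.0/10) − 10^(64.2/10)) = 10·log₁₀(1351000) = 61.3 dB SPL.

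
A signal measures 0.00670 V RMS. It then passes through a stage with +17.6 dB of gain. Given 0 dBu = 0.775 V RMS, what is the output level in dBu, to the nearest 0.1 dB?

-23.7 dBu

Input level: 20·log₁₀(0.00670/0.775) = -41.26 dBu.
Output: -41.26 + 17.6 = -23.7 dBu.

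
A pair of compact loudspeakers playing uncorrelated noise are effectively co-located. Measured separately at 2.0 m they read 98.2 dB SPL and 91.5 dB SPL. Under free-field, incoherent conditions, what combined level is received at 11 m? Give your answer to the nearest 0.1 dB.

Combined at 2.0 m: 10·log₁₀(10^(98.2/10)+10^(91.5/10)) = 99.04 dB SPL.
Then apply −20·log₁₀(11/2.0) = -14.81 dB → 84.2 dB SPL.

84.2 dB SPL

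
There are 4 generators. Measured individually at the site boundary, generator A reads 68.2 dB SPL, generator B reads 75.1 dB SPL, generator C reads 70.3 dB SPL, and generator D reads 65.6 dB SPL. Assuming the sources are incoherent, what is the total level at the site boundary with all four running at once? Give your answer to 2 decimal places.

77.27 dB SPL

Uncorrelated sources add in intensity (power), not in dB.
L_total = 10·log₁₀(10^(68.2/10) + 10^(75.1/10) + 10^(70.3/10) + 10^(65.6/10)) = 10·log₁₀(53310000) = 77.27 dB SPL.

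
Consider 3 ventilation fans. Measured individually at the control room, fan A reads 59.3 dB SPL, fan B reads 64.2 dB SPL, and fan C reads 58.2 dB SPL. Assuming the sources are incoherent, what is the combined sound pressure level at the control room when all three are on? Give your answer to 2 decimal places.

Uncorrelated sources add in intensity (power), not in dB.
L_total = 10·log₁₀(10^(59.3/10) + 10^(64.2/10) + 10^(58.2/10)) = 10·log₁₀(4142000) = 66.17 dB SPL.

66.17 dB SPL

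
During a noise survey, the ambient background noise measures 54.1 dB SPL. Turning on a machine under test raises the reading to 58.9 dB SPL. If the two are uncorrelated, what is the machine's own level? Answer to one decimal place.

Remove the background by subtracting linear intensities:
L_src = 10·log₁₀(10^(58.9/10) − 10^(54.1/10)) = 10·log₁₀(519200) = 57.2 dB SPL.

57.2 dB SPL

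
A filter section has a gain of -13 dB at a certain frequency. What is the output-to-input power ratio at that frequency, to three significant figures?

Power ratio = 10^(dB/10).
10^(-13/10) = 10^(-1.300) = 0.0501.

0.0501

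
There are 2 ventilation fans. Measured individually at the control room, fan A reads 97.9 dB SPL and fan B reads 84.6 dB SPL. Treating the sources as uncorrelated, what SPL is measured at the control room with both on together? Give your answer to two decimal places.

Add the sources as powers (linear), then convert back to dB:
L_total = 10·log₁₀(10^(97.9/10) + 10^(84.6/10)) = 10·log₁₀(6454000000) = 98.10 dB SPL.

98.10 dB SPL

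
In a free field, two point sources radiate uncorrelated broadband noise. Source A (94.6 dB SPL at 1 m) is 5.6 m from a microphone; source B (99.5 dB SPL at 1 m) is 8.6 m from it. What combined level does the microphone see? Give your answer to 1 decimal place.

At the listener: L_A = 94.6 − 20·log₁₀(5.6) = 79.64 dB; L_B = 99.5 − 20·log₁₀(8.6) = 80.81 dB.
Combined: 10·log₁₀(10^(79.64/10)+10^(80.81/10)) = 83.3 dB SPL.

83.3 dB SPL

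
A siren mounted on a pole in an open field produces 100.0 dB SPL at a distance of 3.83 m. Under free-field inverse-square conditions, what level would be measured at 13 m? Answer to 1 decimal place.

89.4 dB SPL

Inverse-square spreading gives ΔL = −20·log₁₀(d₂/d₁).
ΔL = −20·log₁₀(13/3.83) = -10.61 dB, so L₂ = 100.0 + (-10.61) = 89.4 dB SPL.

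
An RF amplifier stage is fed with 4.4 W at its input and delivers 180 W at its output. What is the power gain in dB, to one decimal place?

16.1 dB

Power is a power quantity, so gain = 10·log₁₀(P_out/P_in).
10·log₁₀(180/4.4) = 10·log₁₀(40.91) = 16.1 dB.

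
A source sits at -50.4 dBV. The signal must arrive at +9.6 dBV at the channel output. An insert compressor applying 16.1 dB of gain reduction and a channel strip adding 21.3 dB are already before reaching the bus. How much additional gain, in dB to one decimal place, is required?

54.8 dB

The required make-up gain is the shortfall in the dB sum.
G = +9.6 − (-50.4) + 16.1 − 21.3 = 54.8 dB.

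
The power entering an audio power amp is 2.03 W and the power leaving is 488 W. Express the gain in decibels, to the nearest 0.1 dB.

23.8 dB

Power ratio → dB uses the 10·log₁₀ form:
10·log₁₀(488/2.03) = 10·log₁₀(240.4) = 23.8 dB.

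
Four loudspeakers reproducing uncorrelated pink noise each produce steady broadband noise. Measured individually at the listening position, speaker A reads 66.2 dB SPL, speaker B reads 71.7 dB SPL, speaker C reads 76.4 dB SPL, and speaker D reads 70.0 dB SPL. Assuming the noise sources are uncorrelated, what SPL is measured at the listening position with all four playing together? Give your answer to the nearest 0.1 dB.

Uncorrelated sources add in intensity (power), not in dB.
L_total = 10·log₁₀(10^(66.2/10) + 10^(71.7/10) + 10^(76.4/10) + 10^(70.0/10)) = 10·log₁₀(72610000) = 78.6 dB SPL.

78.6 dB SPL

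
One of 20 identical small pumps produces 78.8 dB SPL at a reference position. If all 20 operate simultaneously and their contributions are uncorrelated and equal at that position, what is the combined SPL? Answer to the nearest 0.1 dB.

91.8 dB SPL

20 equal incoherent sources raise the level by 10·log₁₀(20) = 13.01 dB.
L_total = 78.8 + 13.01 = 91.8 dB SPL.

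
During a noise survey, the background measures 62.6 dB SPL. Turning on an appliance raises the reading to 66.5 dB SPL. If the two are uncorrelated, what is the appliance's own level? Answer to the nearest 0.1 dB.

Remove the background by subtracting linear intensities:
L_src = 10·log₁₀(10^(66.5/10) − 10^(62.6/10)) = 10·log₁₀(2647000) = 64.2 dB SPL.

64.2 dB SPL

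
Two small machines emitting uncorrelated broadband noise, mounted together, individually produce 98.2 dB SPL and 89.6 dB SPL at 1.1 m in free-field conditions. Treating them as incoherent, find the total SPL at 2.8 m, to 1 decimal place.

Combined at 1.1 m: 10·log₁₀(10^(98.2/10)+10^(89.6/10)) = 98.76 dB SPL.
Then apply −20·log₁₀(2.8/1.1) = -8.12 dB → 90.6 dB SPL.

90.6 dB SPL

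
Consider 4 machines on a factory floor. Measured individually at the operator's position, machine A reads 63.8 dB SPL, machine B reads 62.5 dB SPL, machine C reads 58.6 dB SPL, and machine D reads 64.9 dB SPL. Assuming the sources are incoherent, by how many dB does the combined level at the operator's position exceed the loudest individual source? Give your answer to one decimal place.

4.1 dB

Add the sources as powers (linear), then convert back to dB:
L_total = 10·log₁₀(10^(63.8/10) + 10^(62.5/10) + 10^(58.6/10) + 10^(64.9/10)) = 69.03 dB SPL.
Excess over the loudest (64.9 dB): 69.03 − 64.9 = 4.1 dB.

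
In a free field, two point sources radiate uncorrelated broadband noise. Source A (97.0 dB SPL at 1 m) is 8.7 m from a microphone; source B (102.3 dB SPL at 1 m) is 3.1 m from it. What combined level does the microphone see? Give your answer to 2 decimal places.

92.63 dB SPL

At the listener: L_A = 97.0 − 20·log₁₀(8.7) = 78.210 dB; L_B = 102.3 − 20·log₁₀(3.1) = 92.473 dB.
Combined: 10·log₁₀(10^(78.210/10)+10^(92.473/10)) = 92.63 dB SPL.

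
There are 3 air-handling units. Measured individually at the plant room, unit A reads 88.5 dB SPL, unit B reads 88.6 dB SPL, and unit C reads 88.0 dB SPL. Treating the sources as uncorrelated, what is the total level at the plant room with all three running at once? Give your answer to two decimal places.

Add the sources as powers (linear), then convert back to dB:
L_total = 10·log₁₀(10^(88.5/10) + 10^(88.6/10) + 10^(88.0/10)) = 10·log₁₀(2063000000) = 93.15 dB SPL.

93.15 dB SPL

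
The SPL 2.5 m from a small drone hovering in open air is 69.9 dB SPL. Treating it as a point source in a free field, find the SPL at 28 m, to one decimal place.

Free-field point source: level drops by 20·log₁₀ of the distance ratio.
ΔL = −20·log₁₀(28/2.5) = -20.98 dB, so L₂ = 69.9 + (-20.98) = 48.9 dB SPL.

48.9 dB SPL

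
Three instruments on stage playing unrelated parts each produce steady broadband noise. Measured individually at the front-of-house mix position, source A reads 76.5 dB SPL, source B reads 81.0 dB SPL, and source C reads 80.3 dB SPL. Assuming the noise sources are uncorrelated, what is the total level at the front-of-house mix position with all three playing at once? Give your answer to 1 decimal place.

Uncorrelated sources add in intensity (power), not in dB.
L_total = 10·log₁₀(10^(76.5/10) + 10^(81.0/10) + 10^(80.3/10)) = 10·log₁₀(277700000) = 84.4 dB SPL.

84.4 dB SPL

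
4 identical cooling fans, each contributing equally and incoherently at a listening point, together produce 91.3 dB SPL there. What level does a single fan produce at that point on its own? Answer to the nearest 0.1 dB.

4 equal incoherent sources add 10·log₁₀(4) = 6.02 dB over one source.
L_one = 91.3 − 6.02 = 85.3 dB SPL.

85.3 dB SPL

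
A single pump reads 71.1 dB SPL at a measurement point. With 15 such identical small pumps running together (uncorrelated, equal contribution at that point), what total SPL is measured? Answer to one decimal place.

15 equal incoherent sources raise the level by 10·log₁₀(15) = 11.76 dB.
L_total = 71.1 + 11.76 = 82.9 dB SPL.

82.9 dB SPL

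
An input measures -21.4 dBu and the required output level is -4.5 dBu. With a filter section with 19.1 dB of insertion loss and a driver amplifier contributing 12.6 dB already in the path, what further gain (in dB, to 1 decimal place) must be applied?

23.4 dB

The required make-up gain is the shortfall in the dB sum.
G = -4.5 − (-21.4) + 19.1 − 12.6 = 23.4 dB.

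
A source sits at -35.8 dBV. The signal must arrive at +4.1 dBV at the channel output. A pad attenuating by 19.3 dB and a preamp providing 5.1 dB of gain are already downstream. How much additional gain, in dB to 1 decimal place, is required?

The required make-up gain is the shortfall in the dB sum.
G = +4.1 − (-35.8) + 19.3 − 5.1 = 54.1 dB.

54.1 dB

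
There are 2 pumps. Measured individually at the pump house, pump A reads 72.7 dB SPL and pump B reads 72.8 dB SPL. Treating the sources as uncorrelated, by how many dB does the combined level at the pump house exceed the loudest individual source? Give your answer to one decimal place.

Add the sources as powers (linear), then convert back to dB:
L_total = 10·log₁₀(10^(72.7/10) + 10^(72.8/10)) = 75.76 dB SPL.
Excess over the loudest (72.8 dB): 75.76 − 72.8 = 3.0 dB.

3.0 dB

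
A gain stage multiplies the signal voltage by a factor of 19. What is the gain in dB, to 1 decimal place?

25.6 dB

For a voltage ratio, dB = 20·log₁₀(V₂/V₁).
20·log₁₀(19) = 25.6 dB.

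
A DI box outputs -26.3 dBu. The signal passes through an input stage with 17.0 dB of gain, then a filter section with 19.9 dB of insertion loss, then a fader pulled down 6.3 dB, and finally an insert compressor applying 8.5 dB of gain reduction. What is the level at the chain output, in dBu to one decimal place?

In dB, series stages simply add:
-26.3 + 17.0 − 19.9 − 6.3 − 8.5 = -44.0 dBu.

-44.0 dBu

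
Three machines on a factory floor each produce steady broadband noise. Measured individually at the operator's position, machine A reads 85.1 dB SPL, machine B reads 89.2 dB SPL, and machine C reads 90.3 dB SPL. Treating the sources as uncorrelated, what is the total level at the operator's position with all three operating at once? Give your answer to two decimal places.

Add the sources as powers (linear), then convert back to dB:
L_total = 10·log₁₀(10^(85.1/10) + 10^(89.2/10) + 10^(90.3/10)) = 10·log₁₀(2227000000) = 93.48 dB SPL.

93.48 dB SPL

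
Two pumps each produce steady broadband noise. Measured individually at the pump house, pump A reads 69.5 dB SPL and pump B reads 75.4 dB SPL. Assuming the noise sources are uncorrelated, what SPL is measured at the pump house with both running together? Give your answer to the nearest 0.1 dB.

76.4 dB SPL

Uncorrelated sources add in intensity (power), not in dB.
L_total = 10·log₁₀(10^(69.5/10) + 10^(75.4/10)) = 10·log₁₀(43590000) = 76.4 dB SPL.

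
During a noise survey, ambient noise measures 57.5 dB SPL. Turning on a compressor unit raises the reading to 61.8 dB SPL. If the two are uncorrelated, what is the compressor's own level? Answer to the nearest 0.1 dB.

Remove the background by subtracting linear intensities:
L_src = 10·log₁₀(10^(61.8/10) − 10^(57.5/10)) = 10·log₁₀(951200) = 59.8 dB SPL.

59.8 dB SPL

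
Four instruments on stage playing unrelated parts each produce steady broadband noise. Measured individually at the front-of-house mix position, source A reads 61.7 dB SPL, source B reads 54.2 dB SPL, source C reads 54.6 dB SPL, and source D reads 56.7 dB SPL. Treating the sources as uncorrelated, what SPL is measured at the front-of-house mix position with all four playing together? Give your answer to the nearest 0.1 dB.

Uncorrelated sources add in intensity (power), not in dB.
L_total = 10·log₁₀(10^(61.7/10) + 10^(54.2/10) + 10^(54.6/10) + 10^(56.7/10)) = 10·log₁₀(2498000) = 64.0 dB SPL.

64.0 dB SPL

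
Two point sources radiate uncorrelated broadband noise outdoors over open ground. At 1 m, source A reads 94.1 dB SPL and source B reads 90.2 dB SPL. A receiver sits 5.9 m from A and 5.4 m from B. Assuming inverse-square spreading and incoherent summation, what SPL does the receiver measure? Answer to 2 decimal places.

At the listener: L_A = 94.1 − 20·log₁₀(5.9) = 78.683 dB; L_B = 90.2 − 20·log₁₀(5.4) = 75.552 dB.
Combined: 10·log₁₀(10^(78.683/10)+10^(75.552/10)) = 80.40 dB SPL.

80.40 dB SPL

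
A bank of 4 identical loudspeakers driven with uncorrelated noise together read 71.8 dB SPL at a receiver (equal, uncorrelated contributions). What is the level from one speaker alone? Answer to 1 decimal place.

65.8 dB SPL

4 equal incoherent sources add 10·log₁₀(4) = 6.02 dB over one source.
L_one = 71.8 − 6.02 = 65.8 dB SPL.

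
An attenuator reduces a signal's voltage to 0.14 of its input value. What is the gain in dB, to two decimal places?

Voltage ratio → dB uses the 20·log₁₀ form:
20·log₁₀(0.14) = -17.08 dB.

-17.08 dB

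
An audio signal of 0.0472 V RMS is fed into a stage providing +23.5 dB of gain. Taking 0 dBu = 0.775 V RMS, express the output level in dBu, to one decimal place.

Input level: 20·log₁₀(0.0472/0.775) = -24.31 dBu.
Output: -24.31 + 23.5 = -0.8 dBu.

-0.8 dBu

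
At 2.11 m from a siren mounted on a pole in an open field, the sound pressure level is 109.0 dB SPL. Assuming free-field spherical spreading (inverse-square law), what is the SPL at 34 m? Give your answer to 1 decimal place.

84.9 dB SPL

Inverse-square spreading gives ΔL = −20·log₁₀(d₂/d₁).
ΔL = −20·log₁₀(34/2.11) = -24.14 dB, so L₂ = 109.0 + (-24.14) = 84.9 dB SPL.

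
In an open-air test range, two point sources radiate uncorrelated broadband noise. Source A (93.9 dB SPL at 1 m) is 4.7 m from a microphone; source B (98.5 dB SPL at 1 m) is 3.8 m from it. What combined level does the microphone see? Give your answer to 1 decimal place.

At the listener: L_A = 93.9 − 20·log₁₀(4.7) = 80.46 dB; L_B = 98.5 − 20·log₁₀(3.8) = 86.90 dB.
Combined: 10·log₁₀(10^(80.46/10)+10^(86.90/10)) = 87.8 dB SPL.

87.8 dB SPL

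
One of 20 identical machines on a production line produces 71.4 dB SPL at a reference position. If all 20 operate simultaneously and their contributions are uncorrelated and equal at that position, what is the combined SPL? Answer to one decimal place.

84.4 dB SPL

20 equal incoherent sources raise the level by 10·log₁₀(20) = 13.01 dB.
L_total = 71.4 + 13.01 = 84.4 dB SPL.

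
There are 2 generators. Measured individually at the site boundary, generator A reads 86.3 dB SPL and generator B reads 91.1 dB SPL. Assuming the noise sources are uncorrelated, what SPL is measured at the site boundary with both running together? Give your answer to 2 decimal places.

92.34 dB SPL

Incoherent sources sum as intensities:
L_total = 10·log₁₀(10^(86.3/10) + 10^(91.1/10)) = 10·log₁₀(1715000000) = 92.34 dB SPL.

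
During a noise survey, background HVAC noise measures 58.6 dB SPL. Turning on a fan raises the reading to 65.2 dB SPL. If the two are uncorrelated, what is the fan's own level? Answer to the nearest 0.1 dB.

64.1 dB SPL

Subtract intensities: L_src = 10·log₁₀(10^(L_total/10) − 10^(L_bg/10)).
L_src = 10·log₁₀(10^(65.2/10) − 10^(58.6/10)) = 10·log₁₀(2587000) = 64.1 dB SPL.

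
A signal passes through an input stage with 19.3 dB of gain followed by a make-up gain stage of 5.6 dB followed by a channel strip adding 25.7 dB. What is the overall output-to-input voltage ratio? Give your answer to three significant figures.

Net gain = 19.3 + 5.6 + 25.7 = 50.6 dB.
Voltage ratio = 10^(50.6/20) = 339.

339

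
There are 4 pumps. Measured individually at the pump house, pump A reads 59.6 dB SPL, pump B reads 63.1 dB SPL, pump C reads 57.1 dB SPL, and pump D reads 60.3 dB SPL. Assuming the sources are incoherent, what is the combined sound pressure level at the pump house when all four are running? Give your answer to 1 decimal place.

Add the sources as powers (linear), then convert back to dB:
L_total = 10·log₁₀(10^(59.6/10) + 10^(63.1/10) + 10^(57.1/10) + 10^(60.3/10)) = 10·log₁₀(4538000) = 66.6 dB SPL.

66.6 dB SPL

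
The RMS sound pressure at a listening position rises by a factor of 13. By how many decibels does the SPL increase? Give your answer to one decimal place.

22.3 dB

SPL change from a pressure ratio uses the 20·log₁₀ form:
20·log₁₀(13) = 22.3 dB.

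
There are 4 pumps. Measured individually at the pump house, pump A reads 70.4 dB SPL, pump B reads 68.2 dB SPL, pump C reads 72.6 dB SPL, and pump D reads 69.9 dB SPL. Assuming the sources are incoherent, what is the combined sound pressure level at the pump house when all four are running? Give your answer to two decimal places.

76.58 dB SPL

Incoherent sources sum as intensities:
L_total = 10·log₁₀(10^(70.4/10) + 10^(68.2/10) + 10^(72.6/10) + 10^(69.9/10)) = 10·log₁₀(45540000) = 76.58 dB SPL.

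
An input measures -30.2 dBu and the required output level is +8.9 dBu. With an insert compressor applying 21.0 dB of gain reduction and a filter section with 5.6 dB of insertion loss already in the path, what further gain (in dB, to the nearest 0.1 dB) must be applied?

65.7 dB

The required make-up gain is the shortfall in the dB sum.
G = +8.9 − (-30.2) + 21.0 + 5.6 = 65.7 dB.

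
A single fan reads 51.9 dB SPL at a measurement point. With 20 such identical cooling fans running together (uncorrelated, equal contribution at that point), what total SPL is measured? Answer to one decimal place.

64.9 dB SPL

20 equal incoherent sources raise the level by 10·log₁₀(20) = 13.01 dB.
L_total = 51.9 + 13.01 = 64.9 dB SPL.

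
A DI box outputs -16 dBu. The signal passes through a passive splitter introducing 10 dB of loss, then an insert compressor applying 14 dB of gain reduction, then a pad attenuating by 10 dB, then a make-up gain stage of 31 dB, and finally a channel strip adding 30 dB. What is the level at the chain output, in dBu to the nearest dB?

+11 dBu

In dB, series stages simply add:
-16 − 10 − 14 − 10 + 31 + 30 = +11 dBu.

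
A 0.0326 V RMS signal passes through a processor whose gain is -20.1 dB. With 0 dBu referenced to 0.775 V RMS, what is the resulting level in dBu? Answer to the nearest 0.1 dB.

-47.6 dBu

Input level: 20·log₁₀(0.0326/0.775) = -27.52 dBu.
Output: -27.52 − 20.1 = -47.6 dBu.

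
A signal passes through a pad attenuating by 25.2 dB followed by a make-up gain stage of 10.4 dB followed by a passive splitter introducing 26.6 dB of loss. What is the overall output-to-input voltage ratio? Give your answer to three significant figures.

Net gain = (−25.2) + 10.4 + (−26.6) = -41.4 dB.
Voltage ratio = 10^(-41.4/20) = 0.00851.

0.00851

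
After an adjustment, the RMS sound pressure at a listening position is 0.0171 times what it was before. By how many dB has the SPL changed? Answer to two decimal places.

SPL change from a pressure ratio uses the 20·log₁₀ form:
20·log₁₀(0.0171) = -35.34 dB.

-35.34 dB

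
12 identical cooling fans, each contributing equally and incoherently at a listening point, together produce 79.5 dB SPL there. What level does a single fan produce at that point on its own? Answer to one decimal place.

12 equal incoherent sources add 10·log₁₀(12) = 10.79 dB over one source.
L_one = 79.5 − 10.79 = 68.7 dB SPL.

68.7 dB SPL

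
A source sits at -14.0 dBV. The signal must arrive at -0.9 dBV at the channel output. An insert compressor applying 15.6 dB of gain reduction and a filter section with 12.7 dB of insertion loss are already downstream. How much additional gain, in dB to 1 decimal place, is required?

41.4 dB

The required make-up gain is the shortfall in the dB sum.
G = -0.9 − (-14.0) + 15.6 + 12.7 = 41.4 dB.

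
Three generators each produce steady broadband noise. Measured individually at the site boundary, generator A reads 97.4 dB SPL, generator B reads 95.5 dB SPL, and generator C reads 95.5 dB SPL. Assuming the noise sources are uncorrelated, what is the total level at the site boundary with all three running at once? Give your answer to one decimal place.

101.0 dB SPL

Uncorrelated sources add in intensity (power), not in dB.
L_total = 10·log₁₀(10^(97.4/10) + 10^(95.5/10) + 10^(95.5/10)) = 10·log₁₀(12592000000) = 101.0 dB SPL.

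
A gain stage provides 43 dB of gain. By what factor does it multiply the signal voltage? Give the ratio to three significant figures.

Voltage ratio = 10^(dB/20).
10^(43/20) = 10^(2.150) = 141.

141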